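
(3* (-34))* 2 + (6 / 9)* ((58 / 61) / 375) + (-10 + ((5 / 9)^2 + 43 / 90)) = -263369987 / 1235250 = -213.21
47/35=1.34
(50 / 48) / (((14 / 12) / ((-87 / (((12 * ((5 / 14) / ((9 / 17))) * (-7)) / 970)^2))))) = -184181175 / 8092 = -22760.90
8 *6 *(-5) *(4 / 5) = -192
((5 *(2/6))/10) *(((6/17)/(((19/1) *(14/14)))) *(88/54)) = 44/8721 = 0.01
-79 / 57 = -1.39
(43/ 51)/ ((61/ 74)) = 3182/ 3111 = 1.02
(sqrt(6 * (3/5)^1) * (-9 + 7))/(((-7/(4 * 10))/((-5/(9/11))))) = -880 * sqrt(10)/21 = -132.51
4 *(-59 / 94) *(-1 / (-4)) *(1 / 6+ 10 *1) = -3599 / 564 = -6.38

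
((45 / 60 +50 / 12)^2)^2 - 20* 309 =-116031119 / 20736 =-5595.64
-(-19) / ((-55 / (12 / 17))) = -228 / 935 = -0.24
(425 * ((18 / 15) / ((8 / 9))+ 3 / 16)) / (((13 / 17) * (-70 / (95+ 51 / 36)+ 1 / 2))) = -15818415 / 4184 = -3780.69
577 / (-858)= -577 / 858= -0.67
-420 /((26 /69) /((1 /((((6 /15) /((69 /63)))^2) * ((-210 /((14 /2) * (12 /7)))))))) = 304175 /637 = 477.51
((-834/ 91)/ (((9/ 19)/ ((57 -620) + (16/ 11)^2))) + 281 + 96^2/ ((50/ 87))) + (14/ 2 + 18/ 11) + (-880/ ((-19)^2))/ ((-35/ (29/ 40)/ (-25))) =8101844076098/ 298122825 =27176.20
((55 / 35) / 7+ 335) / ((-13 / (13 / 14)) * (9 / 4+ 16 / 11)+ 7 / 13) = -4697836 / 719271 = -6.53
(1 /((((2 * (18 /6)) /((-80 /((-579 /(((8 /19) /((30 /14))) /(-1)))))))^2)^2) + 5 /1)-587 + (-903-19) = -144526182937432052508128 /96094536527574690561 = -1504.00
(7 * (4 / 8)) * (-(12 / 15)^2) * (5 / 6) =-28 / 15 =-1.87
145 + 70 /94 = 6850 /47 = 145.74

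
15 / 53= 0.28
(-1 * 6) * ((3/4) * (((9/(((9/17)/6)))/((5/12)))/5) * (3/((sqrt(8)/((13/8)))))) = -379.74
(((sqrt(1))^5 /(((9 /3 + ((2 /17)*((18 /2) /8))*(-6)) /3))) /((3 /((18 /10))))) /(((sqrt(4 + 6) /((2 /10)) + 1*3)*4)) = -153 /60250 + 51*sqrt(10) /12050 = 0.01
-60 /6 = -10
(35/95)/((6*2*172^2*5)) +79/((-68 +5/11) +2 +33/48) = -10420508603/8555101120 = -1.22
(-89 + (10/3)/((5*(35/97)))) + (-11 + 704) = 63614/105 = 605.85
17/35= 0.49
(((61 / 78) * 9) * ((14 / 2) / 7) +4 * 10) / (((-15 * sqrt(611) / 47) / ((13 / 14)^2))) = -1223 * sqrt(611) / 5880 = -5.14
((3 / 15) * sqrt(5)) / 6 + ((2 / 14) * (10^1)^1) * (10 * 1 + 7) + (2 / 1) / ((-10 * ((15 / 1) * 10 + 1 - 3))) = sqrt(5) / 30 + 125793 / 5180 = 24.36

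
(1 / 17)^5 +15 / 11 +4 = 83771574 / 15618427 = 5.36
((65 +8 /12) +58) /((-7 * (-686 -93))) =0.02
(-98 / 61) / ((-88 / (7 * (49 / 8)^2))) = 823543 / 171776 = 4.79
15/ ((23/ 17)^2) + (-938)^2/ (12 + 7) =46315.77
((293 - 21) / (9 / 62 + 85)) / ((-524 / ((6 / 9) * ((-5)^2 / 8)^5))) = -5146484375 / 4248877056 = -1.21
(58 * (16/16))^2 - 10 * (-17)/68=6733/2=3366.50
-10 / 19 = -0.53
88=88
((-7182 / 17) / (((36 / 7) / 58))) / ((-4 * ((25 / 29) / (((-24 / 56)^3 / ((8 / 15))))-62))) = -190261953 / 10836344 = -17.56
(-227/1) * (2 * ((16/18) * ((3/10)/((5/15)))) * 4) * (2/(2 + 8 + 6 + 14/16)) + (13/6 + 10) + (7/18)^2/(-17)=-22035571/137700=-160.03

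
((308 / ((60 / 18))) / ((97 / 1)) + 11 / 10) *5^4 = 248875 / 194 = 1282.86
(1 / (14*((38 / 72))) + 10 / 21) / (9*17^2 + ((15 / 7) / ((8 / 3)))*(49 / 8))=15616 / 66544821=0.00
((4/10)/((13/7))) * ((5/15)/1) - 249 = -48541/195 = -248.93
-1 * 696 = -696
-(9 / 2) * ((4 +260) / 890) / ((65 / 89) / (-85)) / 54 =187 / 65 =2.88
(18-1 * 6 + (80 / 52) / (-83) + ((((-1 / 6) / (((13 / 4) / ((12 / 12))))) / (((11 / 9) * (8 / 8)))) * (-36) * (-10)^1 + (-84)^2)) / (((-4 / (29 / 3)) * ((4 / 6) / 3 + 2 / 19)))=-617739324 / 11869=-52046.45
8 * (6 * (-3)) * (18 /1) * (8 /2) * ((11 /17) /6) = -19008 /17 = -1118.12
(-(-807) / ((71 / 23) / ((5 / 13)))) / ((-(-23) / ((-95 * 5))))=-1916625 / 923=-2076.52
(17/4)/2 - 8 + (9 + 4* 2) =89/8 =11.12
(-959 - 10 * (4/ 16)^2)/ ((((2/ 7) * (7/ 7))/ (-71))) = 3815469/ 16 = 238466.81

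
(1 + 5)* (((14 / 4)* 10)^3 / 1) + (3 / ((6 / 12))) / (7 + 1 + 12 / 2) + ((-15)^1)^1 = 1800648 / 7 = 257235.43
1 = 1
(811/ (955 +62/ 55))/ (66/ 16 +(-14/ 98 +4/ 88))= 27476680/ 130468347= 0.21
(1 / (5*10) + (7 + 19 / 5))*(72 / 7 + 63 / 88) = 3666357 / 30800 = 119.04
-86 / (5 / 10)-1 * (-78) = -94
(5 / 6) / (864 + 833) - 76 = -773827 / 10182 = -76.00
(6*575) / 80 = 345 / 8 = 43.12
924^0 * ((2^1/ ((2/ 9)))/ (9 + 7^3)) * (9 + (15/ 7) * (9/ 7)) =162/ 539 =0.30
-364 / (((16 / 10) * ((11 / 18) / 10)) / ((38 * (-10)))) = 15561000 / 11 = 1414636.36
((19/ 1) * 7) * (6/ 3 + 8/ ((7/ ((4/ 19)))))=298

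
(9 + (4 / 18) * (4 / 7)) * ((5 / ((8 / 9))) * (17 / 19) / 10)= 9775 / 2128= 4.59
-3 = -3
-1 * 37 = -37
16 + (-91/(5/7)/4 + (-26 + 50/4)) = -587/20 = -29.35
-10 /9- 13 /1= -127 /9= -14.11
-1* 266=-266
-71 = -71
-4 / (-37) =0.11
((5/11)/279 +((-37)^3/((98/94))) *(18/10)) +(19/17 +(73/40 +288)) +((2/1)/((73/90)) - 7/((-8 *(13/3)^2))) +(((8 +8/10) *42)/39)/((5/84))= -137197795095769651/1576962837450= -87001.29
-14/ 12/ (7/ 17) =-17/ 6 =-2.83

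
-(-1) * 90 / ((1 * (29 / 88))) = 7920 / 29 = 273.10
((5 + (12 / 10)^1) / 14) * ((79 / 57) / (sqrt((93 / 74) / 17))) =79 * sqrt(116994) / 11970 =2.26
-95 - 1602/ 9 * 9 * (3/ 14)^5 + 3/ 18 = -77089393/ 806736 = -95.56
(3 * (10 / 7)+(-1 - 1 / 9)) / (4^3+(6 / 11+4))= 1100 / 23751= 0.05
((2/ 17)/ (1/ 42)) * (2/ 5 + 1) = 588/ 85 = 6.92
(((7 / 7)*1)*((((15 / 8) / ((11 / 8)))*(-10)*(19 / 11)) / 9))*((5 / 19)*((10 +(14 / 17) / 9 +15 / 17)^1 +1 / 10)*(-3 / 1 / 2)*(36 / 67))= 847150 / 137819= 6.15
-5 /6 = -0.83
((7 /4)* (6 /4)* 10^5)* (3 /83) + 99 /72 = 6300913 /664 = 9489.33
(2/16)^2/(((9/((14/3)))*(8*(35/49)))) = 0.00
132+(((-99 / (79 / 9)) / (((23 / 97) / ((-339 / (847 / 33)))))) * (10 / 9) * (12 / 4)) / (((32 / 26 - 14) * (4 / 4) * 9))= 113.78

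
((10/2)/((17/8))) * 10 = 400/17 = 23.53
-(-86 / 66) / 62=43 / 2046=0.02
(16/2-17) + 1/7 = -8.86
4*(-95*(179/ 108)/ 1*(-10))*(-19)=-3230950/ 27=-119664.81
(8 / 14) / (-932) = -1 / 1631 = -0.00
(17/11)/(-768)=-17/8448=-0.00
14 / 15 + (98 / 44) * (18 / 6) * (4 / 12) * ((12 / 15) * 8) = 2506 / 165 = 15.19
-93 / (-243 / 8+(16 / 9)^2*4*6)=-20088 / 9823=-2.04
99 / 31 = 3.19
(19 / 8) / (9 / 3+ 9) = 19 / 96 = 0.20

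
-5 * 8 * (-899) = 35960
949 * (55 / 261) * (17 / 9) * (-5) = -4436575 / 2349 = -1888.71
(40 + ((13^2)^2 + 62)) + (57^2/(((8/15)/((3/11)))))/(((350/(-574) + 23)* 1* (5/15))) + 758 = 88693677/2992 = 29643.61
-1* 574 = -574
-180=-180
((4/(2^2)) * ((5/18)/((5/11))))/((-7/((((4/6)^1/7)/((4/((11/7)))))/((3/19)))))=-2299/111132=-0.02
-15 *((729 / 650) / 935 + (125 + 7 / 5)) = -1896.02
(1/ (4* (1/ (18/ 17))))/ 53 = 9/ 1802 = 0.00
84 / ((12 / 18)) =126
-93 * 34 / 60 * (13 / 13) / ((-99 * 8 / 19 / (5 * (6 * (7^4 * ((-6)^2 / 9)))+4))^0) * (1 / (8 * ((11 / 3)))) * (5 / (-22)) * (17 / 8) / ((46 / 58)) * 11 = 779433 / 64768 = 12.03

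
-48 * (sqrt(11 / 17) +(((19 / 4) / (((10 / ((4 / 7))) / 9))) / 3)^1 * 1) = -1368 / 35-48 * sqrt(187) / 17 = -77.70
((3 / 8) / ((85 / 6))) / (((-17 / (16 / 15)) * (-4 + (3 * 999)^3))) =-12 / 194490360001025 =-0.00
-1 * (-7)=7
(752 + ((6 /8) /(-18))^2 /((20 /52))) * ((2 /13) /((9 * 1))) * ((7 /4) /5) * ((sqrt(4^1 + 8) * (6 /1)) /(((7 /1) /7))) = 93.51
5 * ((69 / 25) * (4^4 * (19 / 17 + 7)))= 2437632 / 85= 28678.02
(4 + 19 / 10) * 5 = 29.50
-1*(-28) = 28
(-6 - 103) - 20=-129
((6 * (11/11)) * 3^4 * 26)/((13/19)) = 18468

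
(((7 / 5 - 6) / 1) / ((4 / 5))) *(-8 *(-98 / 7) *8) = -5152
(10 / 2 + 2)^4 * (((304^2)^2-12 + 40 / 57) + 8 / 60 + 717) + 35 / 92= 537674224936483691 / 26220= 20506263346166.43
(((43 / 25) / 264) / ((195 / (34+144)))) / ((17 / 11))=3827 / 994500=0.00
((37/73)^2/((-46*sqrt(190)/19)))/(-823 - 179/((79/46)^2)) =8543929*sqrt(190)/13519402393380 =0.00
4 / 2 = 2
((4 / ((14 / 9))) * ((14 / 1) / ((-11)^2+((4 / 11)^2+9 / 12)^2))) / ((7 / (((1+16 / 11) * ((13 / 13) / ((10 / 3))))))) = 31049568 / 998455675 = 0.03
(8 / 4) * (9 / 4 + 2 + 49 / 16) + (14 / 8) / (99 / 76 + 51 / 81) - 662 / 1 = -646.47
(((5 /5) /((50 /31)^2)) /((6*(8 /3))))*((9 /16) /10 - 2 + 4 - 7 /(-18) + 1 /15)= 0.06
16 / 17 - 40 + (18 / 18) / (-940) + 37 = -32917 / 15980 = -2.06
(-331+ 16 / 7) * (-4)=9204 / 7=1314.86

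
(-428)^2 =183184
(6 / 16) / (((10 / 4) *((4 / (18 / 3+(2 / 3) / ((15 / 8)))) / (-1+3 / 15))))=-143 / 750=-0.19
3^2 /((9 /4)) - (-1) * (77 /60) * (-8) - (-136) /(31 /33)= 64406 /465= 138.51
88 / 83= 1.06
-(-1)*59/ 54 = 59/ 54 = 1.09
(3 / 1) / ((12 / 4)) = 1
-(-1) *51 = 51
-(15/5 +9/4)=-21/4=-5.25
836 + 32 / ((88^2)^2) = 1566704129 / 1874048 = 836.00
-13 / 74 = -0.18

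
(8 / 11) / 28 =2 / 77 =0.03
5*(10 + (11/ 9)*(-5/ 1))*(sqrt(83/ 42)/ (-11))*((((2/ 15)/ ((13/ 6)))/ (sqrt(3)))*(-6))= 20*sqrt(1162)/ 1287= 0.53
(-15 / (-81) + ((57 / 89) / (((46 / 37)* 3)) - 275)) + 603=36295915 / 110538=328.36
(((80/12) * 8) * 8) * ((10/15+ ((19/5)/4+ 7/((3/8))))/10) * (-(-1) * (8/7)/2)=155776/315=494.53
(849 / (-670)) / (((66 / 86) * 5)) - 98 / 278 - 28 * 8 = -1150858741 / 5122150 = -224.68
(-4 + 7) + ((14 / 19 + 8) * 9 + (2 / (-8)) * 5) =6109 / 76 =80.38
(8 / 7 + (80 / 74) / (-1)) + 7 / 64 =2837 / 16576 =0.17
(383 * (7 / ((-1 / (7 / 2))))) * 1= -18767 / 2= -9383.50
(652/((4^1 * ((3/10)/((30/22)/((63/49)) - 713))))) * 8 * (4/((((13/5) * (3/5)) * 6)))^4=-1914761000000000/18551483379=-103213.36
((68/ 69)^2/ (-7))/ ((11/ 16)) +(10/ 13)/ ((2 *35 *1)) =-909421/ 4765761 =-0.19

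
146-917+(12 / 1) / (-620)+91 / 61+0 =-7275883 / 9455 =-769.53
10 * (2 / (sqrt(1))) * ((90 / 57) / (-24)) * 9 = -225 / 19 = -11.84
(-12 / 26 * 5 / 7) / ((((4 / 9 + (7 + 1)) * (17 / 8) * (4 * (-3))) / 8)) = 360 / 29393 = 0.01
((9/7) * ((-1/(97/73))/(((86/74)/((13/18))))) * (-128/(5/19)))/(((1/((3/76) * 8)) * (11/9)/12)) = 1456206336/1605835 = 906.82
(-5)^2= 25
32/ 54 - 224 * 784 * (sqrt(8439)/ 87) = 16/ 27 - 175616 * sqrt(8439)/ 87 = -185433.82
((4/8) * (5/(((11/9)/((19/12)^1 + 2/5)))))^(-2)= 7744/127449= 0.06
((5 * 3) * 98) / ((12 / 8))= 980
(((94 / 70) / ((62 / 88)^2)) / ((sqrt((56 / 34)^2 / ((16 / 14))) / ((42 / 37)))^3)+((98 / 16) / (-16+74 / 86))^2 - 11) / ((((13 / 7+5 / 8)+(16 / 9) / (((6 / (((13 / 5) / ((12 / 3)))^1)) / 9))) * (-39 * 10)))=41988065 / 6370230672 - 96561438336 * sqrt(14) / 548989354764305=0.01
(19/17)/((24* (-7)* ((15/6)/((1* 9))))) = -57/2380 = -0.02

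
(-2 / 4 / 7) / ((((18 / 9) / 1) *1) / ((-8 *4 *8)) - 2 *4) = 64 / 7175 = 0.01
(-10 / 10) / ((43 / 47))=-47 / 43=-1.09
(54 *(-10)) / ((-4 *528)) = 45 / 176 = 0.26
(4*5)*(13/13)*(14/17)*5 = 1400/17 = 82.35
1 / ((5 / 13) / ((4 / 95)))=52 / 475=0.11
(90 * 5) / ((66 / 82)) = 6150 / 11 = 559.09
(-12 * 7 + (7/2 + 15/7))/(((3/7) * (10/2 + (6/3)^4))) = -1097/126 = -8.71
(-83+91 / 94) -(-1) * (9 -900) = -91465 / 94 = -973.03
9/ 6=3/ 2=1.50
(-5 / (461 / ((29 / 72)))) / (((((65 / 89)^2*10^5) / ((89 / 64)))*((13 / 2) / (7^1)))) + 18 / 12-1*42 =-47253990095108707 / 1166765184000000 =-40.50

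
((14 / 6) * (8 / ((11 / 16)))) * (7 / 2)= 3136 / 33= 95.03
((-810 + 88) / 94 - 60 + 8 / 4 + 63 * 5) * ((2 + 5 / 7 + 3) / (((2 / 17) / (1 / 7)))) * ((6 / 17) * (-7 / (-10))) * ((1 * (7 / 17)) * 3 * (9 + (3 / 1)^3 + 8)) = 18561312 / 799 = 23230.68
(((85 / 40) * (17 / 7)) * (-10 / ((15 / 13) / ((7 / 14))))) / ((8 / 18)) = -11271 / 224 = -50.32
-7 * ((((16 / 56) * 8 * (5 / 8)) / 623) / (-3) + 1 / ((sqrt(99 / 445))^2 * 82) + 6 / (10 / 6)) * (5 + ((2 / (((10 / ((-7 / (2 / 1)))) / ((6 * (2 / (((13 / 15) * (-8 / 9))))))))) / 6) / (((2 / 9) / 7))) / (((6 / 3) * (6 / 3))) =-761300888953 / 1912659840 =-398.03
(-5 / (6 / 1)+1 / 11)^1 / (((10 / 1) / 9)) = -147 / 220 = -0.67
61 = 61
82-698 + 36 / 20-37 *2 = -3441 / 5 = -688.20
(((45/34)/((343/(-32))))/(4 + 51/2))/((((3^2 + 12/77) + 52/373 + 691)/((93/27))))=-1017544/49425122873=-0.00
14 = 14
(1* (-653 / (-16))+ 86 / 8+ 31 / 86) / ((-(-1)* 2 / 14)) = 250061 / 688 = 363.46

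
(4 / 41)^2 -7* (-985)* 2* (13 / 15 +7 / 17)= 17629.58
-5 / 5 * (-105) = 105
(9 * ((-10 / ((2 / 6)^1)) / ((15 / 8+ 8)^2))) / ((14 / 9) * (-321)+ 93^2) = -51840 / 152586209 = -0.00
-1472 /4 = -368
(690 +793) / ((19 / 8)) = 11864 / 19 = 624.42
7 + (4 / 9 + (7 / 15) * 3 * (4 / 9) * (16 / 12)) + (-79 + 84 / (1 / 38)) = 421372 / 135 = 3121.27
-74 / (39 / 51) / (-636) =629 / 4134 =0.15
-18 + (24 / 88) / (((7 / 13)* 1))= -1347 / 77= -17.49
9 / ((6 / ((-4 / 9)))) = -2 / 3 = -0.67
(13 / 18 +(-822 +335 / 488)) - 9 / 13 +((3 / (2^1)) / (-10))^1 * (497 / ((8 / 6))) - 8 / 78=-500902451 / 570960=-877.30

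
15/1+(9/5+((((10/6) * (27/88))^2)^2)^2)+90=106.80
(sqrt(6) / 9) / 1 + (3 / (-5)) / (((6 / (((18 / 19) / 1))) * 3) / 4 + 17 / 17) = -12 / 115 + sqrt(6) / 9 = 0.17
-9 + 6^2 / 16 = -6.75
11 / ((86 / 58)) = 7.42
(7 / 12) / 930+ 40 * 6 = 2678407 / 11160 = 240.00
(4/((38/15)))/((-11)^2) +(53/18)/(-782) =300433/32360724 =0.01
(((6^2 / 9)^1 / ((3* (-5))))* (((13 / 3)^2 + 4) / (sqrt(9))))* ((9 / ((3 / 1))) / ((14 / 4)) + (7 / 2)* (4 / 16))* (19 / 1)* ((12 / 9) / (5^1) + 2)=-1284571 / 8505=-151.04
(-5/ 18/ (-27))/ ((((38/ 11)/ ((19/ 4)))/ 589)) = 8.33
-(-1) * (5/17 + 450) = 450.29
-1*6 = -6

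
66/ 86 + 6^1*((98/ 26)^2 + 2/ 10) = 3168777/ 36335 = 87.21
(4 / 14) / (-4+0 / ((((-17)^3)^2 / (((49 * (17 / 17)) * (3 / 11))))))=-1 / 14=-0.07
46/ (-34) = -23/ 17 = -1.35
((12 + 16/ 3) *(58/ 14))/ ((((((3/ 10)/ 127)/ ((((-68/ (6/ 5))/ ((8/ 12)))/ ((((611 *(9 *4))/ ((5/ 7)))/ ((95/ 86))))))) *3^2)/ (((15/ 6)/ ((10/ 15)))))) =-3717528125/ 96256188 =-38.62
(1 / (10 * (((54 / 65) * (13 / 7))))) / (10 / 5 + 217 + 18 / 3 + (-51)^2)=7 / 305208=0.00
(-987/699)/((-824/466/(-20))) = -1645/103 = -15.97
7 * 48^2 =16128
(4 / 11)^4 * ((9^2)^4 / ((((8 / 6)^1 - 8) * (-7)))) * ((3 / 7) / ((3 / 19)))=157034438208 / 3587045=43778.22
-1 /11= -0.09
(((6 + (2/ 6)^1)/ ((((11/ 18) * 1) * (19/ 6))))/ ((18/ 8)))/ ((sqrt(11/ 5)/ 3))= 2.94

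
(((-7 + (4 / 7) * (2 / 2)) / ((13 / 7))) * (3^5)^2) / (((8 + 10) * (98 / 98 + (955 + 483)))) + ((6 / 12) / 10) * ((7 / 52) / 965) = -11396446927 / 1444180400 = -7.89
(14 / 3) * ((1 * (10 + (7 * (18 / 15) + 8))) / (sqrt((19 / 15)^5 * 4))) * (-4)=-55440 * sqrt(285) / 6859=-136.45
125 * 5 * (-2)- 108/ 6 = -1268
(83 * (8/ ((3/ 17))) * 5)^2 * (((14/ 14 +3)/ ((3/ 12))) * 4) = 203870310400/ 9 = 22652256711.11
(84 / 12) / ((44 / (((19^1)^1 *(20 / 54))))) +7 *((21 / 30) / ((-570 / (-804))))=2265977 / 282150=8.03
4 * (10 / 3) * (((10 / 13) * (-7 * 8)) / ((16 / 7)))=-251.28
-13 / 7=-1.86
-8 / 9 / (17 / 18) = -16 / 17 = -0.94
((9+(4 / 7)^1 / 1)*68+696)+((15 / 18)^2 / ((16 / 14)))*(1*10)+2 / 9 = 1363981 / 1008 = 1353.16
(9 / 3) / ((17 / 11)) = 1.94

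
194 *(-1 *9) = -1746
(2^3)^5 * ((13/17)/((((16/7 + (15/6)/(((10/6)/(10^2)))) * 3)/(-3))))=-114688/697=-164.55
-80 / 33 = -2.42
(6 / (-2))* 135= -405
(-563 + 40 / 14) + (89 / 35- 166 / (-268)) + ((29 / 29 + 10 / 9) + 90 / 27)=-3325763 / 6030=-551.54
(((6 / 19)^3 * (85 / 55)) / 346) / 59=1836 / 770107943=0.00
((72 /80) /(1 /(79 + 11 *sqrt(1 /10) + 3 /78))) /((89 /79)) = 7821 *sqrt(10) /8900 + 292221 /4628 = 65.92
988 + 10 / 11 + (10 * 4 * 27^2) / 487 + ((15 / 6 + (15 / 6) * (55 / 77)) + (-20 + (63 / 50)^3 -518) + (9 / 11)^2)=26695329011983 / 51561125000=517.74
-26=-26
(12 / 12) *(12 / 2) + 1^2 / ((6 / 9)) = 15 / 2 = 7.50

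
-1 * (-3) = 3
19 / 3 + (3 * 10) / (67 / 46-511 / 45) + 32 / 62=234757 / 61473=3.82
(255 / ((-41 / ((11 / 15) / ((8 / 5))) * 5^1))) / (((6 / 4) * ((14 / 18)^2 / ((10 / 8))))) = -25245 / 32144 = -0.79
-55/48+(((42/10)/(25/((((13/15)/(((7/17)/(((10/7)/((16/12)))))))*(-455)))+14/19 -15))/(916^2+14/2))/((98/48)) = -139968084564083/122153946416880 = -1.15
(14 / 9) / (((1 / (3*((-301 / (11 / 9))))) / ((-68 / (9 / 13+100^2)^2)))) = 145281864 / 185925740891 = 0.00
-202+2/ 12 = -1211/ 6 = -201.83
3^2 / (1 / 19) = 171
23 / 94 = 0.24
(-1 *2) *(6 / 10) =-6 / 5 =-1.20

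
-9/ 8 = -1.12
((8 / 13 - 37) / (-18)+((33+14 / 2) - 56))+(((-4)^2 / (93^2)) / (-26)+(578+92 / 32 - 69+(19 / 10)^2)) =11277572689 / 22487400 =501.51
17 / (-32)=-0.53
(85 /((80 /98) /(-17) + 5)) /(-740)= -14161 /610500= -0.02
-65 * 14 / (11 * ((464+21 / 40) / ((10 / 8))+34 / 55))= -45500 / 204731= -0.22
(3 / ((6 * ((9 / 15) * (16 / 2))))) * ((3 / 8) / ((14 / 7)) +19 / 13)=1715 / 9984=0.17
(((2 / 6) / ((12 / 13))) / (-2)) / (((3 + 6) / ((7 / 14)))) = -13 / 1296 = -0.01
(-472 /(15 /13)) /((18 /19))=-58292 /135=-431.79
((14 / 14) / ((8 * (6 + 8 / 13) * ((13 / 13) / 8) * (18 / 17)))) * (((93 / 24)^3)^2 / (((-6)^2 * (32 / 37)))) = 7257117599537 / 467480346624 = 15.52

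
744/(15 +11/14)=10416/221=47.13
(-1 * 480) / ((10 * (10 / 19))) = -456 / 5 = -91.20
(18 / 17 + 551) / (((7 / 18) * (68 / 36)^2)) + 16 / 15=205800206 / 515865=398.94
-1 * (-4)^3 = 64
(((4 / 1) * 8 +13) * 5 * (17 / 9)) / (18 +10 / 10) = 425 / 19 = 22.37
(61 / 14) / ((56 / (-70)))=-305 / 56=-5.45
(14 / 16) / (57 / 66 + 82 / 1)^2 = 0.00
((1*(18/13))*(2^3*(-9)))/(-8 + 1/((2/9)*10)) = 25920/1963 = 13.20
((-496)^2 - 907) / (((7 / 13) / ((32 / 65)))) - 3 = 7843383 / 35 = 224096.66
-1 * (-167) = 167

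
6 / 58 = 3 / 29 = 0.10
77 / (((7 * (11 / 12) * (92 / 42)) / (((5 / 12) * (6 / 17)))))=315 / 391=0.81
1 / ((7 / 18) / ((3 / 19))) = 54 / 133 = 0.41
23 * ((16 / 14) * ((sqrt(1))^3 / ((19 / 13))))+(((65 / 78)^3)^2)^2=5239334050837 / 289512050688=18.10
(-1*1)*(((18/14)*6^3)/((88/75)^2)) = -1366875/6776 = -201.72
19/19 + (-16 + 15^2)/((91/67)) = 14094/91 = 154.88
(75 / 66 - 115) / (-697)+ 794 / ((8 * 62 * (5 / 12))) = 4759836 / 1188385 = 4.01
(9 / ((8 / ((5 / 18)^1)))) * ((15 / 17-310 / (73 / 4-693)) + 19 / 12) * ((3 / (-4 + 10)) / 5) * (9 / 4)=4831671 / 23492096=0.21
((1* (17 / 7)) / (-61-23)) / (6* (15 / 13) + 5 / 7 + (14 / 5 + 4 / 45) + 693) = -663 / 16133264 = -0.00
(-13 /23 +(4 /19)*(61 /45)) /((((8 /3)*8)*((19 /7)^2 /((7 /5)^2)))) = -13212703 /3786168000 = -0.00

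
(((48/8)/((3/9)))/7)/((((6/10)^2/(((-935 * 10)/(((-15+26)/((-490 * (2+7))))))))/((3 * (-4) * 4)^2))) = 61689600000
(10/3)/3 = 1.11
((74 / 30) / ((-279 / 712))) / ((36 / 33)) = -72446 / 12555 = -5.77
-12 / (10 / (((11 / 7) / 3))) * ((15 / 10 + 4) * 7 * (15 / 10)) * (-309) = 112167 / 10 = 11216.70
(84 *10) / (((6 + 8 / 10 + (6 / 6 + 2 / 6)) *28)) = 225 / 61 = 3.69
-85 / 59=-1.44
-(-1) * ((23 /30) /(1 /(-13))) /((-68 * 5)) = 299 /10200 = 0.03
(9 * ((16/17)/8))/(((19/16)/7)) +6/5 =12018/1615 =7.44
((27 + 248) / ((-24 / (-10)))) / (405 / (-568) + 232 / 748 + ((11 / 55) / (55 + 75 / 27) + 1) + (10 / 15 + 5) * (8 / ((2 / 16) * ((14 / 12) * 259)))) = 10756817946875 / 169056287451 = 63.63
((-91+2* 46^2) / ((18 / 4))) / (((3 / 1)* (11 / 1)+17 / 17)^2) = 4141 / 5202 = 0.80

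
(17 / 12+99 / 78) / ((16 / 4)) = 0.67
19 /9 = 2.11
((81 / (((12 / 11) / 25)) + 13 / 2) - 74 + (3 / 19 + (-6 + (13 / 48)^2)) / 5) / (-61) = -6414247 / 218880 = -29.30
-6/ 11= -0.55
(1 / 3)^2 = 1 / 9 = 0.11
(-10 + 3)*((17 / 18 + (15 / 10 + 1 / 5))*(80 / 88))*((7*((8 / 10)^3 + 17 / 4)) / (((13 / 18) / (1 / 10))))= -13883611 / 178750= -77.67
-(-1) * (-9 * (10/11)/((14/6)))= -270/77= -3.51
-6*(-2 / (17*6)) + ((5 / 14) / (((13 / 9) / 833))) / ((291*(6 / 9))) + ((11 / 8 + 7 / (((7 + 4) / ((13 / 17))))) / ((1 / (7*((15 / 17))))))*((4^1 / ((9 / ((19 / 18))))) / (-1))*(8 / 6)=-7809904019 / 1298824956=-6.01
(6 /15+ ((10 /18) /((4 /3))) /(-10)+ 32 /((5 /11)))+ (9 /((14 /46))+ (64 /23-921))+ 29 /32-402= -94202881 /77280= -1218.98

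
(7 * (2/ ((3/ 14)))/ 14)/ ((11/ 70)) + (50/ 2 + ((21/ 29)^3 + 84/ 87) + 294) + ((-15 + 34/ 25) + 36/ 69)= 155922093509/ 462781275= 336.92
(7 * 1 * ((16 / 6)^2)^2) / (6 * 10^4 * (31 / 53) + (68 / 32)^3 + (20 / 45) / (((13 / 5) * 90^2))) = 65022197760 / 6448288822843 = 0.01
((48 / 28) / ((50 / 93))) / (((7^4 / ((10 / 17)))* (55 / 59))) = 65844 / 78572725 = 0.00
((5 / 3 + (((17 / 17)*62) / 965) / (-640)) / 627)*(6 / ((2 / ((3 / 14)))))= 0.00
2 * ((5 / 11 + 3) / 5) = 76 / 55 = 1.38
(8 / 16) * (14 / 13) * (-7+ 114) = 749 / 13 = 57.62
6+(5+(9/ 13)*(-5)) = 98/ 13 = 7.54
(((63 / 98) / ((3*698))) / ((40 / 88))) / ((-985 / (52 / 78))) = -11 / 24063550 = -0.00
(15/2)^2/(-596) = -225/2384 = -0.09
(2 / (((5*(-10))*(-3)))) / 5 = 1 / 375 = 0.00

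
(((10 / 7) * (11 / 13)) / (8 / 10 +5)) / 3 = 550 / 7917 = 0.07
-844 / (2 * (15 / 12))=-1688 / 5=-337.60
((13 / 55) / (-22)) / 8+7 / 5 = 13539 / 9680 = 1.40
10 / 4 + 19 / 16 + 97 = 1611 / 16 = 100.69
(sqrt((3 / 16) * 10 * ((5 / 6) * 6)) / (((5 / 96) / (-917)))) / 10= -11004 * sqrt(6) / 5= -5390.84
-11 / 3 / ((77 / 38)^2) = -0.89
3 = 3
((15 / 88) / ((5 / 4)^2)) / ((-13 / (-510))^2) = 312120 / 1859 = 167.90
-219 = -219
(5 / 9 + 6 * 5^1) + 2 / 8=30.81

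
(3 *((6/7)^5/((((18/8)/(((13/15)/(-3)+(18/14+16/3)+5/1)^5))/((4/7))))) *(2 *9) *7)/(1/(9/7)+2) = 592969965405336421376/198615409453125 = 2985518.43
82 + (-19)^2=443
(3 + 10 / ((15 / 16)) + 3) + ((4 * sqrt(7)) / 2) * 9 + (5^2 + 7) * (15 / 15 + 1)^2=192.29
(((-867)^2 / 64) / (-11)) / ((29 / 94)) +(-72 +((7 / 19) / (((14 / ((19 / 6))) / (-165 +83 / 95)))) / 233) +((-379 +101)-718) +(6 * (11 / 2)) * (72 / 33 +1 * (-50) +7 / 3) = -4087515563459 / 677862240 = -6030.01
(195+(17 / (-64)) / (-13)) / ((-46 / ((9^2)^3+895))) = -5398452647 / 2392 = -2256878.20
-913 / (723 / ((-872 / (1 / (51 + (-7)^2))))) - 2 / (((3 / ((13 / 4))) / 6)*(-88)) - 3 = 7005815327 / 63624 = 110112.78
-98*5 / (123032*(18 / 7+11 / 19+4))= -4655 / 8357388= -0.00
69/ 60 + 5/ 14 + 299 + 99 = 55931/ 140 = 399.51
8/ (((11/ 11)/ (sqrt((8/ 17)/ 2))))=3.88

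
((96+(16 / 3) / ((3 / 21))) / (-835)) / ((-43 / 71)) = 5680 / 21543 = 0.26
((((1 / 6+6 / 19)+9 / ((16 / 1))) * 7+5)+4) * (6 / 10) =14879 / 1520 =9.79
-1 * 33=-33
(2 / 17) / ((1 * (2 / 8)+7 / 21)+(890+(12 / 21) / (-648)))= 0.00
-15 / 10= -3 / 2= -1.50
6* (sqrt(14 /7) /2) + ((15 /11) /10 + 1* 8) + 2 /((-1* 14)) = 3* sqrt(2) + 1231 /154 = 12.24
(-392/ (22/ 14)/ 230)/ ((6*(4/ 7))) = -0.32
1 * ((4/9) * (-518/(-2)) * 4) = 4144/9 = 460.44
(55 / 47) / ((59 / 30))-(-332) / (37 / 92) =84759562 / 102601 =826.11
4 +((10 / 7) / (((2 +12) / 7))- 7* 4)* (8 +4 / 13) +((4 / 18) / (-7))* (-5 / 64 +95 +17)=-5929151 / 26208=-226.23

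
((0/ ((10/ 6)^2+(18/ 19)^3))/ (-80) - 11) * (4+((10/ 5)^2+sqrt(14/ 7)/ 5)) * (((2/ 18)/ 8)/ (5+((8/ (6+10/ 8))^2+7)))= -9251/ 100044 - 9251 * sqrt(2)/ 4001760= -0.10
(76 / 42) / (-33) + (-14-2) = -11126 / 693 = -16.05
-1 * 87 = -87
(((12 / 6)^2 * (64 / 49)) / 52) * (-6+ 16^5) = 67108480 / 637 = 105350.83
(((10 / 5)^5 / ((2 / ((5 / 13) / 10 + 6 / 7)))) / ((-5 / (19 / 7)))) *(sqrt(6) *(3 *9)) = -668952 *sqrt(6) / 3185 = -514.47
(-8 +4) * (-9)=36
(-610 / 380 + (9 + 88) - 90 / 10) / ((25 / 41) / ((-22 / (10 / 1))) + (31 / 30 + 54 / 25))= 111047475 / 3748301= 29.63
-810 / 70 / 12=-0.96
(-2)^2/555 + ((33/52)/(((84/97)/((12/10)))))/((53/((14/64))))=1060847/97893120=0.01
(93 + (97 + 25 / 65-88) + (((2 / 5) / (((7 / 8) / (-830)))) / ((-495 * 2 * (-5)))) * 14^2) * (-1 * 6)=-5621666 / 10725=-524.16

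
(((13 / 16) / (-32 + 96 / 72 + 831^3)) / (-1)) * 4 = -39 / 6886273924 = -0.00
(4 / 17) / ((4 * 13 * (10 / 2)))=1 / 1105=0.00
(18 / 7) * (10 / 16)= 45 / 28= 1.61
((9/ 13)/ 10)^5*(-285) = -3365793/ 7425860000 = -0.00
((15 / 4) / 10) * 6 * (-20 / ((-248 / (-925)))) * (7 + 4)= -457875 / 248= -1846.27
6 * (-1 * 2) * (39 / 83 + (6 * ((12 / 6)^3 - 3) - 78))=47340 / 83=570.36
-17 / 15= -1.13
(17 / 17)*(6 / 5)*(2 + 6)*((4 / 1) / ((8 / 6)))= 28.80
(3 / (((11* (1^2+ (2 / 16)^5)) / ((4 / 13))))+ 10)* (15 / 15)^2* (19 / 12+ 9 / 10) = 25.04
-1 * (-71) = 71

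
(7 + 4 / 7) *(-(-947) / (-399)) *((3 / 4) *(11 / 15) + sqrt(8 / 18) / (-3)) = -2961269 / 502740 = -5.89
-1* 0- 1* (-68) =68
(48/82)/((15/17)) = 136/205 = 0.66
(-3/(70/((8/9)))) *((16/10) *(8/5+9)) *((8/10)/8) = -848/13125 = -0.06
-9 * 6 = -54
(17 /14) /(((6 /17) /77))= 3179 /12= 264.92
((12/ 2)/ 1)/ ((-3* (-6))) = 1/ 3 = 0.33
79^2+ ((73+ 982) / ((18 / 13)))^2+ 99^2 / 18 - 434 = 586910.84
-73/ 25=-2.92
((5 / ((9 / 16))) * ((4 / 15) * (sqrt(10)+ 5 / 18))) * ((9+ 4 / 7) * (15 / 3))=53600 / 1701+ 21440 * sqrt(10) / 189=390.24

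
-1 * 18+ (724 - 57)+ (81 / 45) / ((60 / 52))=16264 / 25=650.56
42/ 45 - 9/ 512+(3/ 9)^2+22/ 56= 1.42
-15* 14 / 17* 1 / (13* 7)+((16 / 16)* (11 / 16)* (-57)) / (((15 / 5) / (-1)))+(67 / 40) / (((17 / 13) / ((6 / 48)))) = 925503 / 70720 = 13.09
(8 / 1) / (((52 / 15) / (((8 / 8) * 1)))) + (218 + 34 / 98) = 140557 / 637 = 220.65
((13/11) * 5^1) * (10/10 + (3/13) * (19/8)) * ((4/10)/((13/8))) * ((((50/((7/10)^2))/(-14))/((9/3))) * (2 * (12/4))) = -230000/7007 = -32.82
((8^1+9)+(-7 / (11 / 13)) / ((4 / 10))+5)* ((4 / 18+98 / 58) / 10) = 499 / 1980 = 0.25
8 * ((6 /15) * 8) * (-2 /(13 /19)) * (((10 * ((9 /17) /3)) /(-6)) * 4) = 19456 /221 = 88.04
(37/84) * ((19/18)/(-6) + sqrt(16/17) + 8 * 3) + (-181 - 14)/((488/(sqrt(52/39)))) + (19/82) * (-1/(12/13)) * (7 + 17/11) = -65 * sqrt(3)/244 + 37 * sqrt(17)/357 + 34159247/4091472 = 8.31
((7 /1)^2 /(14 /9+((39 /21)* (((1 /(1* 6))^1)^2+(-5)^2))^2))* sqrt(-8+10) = 3111696* sqrt(2) /137293153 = 0.03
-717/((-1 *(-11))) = -65.18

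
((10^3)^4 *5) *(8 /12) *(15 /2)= 25000000000000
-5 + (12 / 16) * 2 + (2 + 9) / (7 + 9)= -45 / 16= -2.81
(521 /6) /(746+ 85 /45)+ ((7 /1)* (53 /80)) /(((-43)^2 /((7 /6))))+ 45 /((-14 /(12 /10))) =-156317681231 /41817279840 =-3.74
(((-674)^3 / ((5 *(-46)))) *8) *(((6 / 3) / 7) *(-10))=-4898912384 / 161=-30428027.23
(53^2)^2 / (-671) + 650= -7454331 / 671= -11109.29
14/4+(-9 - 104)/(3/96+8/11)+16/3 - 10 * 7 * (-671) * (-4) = -33467585/178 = -188020.14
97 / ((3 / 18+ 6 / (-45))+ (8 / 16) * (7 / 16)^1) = 46560 / 121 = 384.79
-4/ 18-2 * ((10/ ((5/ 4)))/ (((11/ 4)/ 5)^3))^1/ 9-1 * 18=-38476/ 1331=-28.91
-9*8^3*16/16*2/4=-2304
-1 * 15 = -15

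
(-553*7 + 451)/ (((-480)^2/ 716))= -10.63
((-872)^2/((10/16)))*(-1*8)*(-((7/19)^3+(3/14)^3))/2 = 685188105472/2352637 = 291242.60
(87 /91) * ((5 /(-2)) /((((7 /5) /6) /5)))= -32625 /637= -51.22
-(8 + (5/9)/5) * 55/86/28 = -4015/21672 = -0.19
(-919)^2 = 844561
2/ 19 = 0.11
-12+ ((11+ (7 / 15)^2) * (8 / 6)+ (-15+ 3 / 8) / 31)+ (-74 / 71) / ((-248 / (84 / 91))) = 384597859 / 154510200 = 2.49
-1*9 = -9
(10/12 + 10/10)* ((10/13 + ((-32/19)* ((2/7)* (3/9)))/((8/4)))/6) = 0.21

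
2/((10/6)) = 6/5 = 1.20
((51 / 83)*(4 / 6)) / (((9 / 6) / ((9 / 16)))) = 51 / 332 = 0.15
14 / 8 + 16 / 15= 169 / 60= 2.82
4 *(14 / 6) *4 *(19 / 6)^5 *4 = 34665386 / 729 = 47551.97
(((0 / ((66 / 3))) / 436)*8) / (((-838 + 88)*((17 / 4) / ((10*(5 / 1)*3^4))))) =0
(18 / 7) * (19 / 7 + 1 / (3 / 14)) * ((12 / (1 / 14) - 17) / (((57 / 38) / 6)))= 561720 / 49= 11463.67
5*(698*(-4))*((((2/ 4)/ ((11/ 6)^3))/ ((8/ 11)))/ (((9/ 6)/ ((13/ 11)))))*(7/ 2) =-5716620/ 1331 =-4294.98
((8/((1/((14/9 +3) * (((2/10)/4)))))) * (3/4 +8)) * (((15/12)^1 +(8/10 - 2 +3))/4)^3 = 65143547/9216000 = 7.07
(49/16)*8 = 49/2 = 24.50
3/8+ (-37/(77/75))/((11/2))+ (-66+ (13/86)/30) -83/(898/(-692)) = -16116084137/1962363480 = -8.21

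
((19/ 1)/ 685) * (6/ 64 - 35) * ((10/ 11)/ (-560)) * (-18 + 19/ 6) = -1888847/ 81016320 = -0.02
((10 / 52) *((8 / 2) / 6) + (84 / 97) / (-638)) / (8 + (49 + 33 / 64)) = 9796928 / 4442146137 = 0.00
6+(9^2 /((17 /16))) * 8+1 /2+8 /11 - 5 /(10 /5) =114932 /187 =614.61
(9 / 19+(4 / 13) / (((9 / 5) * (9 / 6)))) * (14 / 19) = 54866 / 126711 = 0.43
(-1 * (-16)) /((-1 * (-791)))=16 /791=0.02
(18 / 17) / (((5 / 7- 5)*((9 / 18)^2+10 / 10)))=-84 / 425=-0.20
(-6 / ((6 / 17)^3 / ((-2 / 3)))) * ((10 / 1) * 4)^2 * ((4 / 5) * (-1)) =-3144320 / 27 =-116456.30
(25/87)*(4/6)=50/261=0.19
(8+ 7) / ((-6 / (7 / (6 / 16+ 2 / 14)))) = -980 / 29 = -33.79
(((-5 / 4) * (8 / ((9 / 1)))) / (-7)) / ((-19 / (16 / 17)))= -160 / 20349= -0.01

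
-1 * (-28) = 28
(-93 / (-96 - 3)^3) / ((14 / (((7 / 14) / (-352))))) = -31 / 3187755648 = -0.00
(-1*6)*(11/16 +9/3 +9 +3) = -753/8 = -94.12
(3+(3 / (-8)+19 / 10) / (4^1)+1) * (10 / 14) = 701 / 224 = 3.13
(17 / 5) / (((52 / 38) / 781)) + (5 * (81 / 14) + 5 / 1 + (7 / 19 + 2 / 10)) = 17073716 / 8645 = 1974.98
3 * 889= 2667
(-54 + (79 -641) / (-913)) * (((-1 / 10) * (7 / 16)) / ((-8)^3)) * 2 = -17059 / 1869824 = -0.01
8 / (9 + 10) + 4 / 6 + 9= 575 / 57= 10.09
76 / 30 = 38 / 15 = 2.53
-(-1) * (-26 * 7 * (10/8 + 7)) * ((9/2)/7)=-3861/4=-965.25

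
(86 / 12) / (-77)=-43 / 462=-0.09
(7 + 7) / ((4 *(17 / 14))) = 49 / 17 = 2.88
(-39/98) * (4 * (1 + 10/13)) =-138/49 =-2.82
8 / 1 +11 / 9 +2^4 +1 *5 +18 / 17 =4786 / 153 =31.28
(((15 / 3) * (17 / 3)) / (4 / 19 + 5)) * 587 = 948005 / 297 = 3191.94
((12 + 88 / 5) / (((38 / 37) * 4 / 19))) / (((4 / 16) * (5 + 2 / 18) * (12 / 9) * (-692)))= -36963 / 318320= -0.12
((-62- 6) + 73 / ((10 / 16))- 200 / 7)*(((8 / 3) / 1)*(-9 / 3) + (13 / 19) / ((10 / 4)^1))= -519672 / 3325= -156.29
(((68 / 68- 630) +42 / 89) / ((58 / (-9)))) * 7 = 3524157 / 5162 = 682.71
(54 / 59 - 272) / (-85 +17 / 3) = 23991 / 7021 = 3.42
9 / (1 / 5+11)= 45 / 56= 0.80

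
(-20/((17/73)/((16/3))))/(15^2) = -4672/2295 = -2.04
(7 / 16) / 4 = 7 / 64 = 0.11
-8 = -8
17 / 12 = 1.42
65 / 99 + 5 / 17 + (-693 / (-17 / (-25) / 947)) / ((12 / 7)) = -3789958625 / 6732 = -562976.62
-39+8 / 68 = -661 / 17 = -38.88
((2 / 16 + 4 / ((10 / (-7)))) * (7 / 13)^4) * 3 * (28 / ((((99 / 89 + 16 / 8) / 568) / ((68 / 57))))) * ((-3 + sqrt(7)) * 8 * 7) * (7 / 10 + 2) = 7010262611424576 / 3757913575 -2336754203808192 * sqrt(7) / 3757913575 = 220279.71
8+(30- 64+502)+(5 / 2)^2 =1929 / 4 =482.25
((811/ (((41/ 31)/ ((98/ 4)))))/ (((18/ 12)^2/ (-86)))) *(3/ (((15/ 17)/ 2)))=-7204203832/ 1845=-3904717.52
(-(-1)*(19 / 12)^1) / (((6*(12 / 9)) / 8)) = 19 / 12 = 1.58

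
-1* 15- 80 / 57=-935 / 57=-16.40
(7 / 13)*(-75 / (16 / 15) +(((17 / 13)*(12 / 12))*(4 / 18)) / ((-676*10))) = -778562351 / 20563920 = -37.86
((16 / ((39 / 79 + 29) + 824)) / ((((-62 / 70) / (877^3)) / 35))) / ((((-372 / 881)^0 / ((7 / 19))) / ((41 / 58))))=-74938301966194100 / 575851753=-130134711.89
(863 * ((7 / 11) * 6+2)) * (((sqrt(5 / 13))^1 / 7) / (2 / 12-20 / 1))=-331392 * sqrt(65) / 119119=-22.43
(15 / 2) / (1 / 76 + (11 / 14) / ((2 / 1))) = 665 / 36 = 18.47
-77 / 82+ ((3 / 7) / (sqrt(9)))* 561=45463 / 574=79.20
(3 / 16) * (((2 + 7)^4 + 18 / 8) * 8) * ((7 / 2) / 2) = 17228.53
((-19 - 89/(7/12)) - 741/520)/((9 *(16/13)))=-629707/40320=-15.62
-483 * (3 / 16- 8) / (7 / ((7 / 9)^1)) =20125 / 48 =419.27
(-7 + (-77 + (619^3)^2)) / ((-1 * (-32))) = 56252767574402197 / 32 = 1757898986700068.66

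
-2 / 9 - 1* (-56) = 502 / 9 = 55.78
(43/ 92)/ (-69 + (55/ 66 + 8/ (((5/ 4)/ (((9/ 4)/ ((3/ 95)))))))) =129/ 107042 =0.00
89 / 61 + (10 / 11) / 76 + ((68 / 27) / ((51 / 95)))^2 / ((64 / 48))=1002505609 / 55764126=17.98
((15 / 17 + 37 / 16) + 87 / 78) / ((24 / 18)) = 45723 / 14144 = 3.23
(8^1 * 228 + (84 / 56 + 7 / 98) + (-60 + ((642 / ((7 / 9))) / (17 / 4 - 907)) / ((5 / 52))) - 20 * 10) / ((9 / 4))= 37459604 / 54165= 691.58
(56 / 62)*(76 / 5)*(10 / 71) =4256 / 2201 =1.93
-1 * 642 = -642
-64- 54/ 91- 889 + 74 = -80043/ 91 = -879.59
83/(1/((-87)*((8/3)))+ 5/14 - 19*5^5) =-0.00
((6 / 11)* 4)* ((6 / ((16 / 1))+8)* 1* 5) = 1005 / 11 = 91.36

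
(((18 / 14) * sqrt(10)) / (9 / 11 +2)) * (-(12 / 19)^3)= -171072 * sqrt(10) / 1488403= -0.36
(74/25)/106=37/1325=0.03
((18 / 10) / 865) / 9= 1 / 4325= 0.00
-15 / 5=-3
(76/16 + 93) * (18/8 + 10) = 19159/16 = 1197.44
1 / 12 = 0.08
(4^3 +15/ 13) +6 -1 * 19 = 678/ 13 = 52.15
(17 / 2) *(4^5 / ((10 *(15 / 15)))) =870.40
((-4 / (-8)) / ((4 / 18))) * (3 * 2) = 27 / 2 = 13.50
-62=-62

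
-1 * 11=-11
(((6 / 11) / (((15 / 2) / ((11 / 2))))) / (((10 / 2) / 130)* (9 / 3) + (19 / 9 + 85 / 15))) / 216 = 13 / 55410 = 0.00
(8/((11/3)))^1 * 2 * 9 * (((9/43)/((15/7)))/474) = 1512/186835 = 0.01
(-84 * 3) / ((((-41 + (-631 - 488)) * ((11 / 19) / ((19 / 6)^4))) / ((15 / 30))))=18.87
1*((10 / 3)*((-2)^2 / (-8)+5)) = 15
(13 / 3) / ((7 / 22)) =286 / 21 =13.62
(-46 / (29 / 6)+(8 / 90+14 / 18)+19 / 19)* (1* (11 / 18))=-18304 / 3915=-4.68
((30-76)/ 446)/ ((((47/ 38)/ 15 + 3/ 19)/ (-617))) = 8088870/ 30551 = 264.77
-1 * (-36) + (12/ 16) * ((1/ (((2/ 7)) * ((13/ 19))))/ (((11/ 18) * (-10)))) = 202329/ 5720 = 35.37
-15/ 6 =-5/ 2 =-2.50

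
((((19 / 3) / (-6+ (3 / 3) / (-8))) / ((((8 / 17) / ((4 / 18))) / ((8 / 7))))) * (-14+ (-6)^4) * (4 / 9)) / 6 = -52.99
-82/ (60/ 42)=-57.40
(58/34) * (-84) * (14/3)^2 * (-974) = 155014048/51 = 3039491.14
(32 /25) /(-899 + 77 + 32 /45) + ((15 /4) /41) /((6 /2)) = 438359 /15152780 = 0.03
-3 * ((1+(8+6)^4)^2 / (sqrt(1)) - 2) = -4427597661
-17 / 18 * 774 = -731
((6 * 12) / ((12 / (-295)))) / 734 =-885 / 367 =-2.41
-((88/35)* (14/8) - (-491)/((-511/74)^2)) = -19188242/1305605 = -14.70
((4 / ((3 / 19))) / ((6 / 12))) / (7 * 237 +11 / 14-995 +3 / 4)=4256 / 55905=0.08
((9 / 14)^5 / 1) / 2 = 59049 / 1075648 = 0.05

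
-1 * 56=-56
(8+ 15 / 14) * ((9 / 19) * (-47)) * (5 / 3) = -89535 / 266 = -336.60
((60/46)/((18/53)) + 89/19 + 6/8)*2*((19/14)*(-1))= -48637/1932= -25.17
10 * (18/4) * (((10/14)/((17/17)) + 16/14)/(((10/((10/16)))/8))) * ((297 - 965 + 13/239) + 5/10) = -26662545/956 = -27889.69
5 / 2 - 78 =-151 / 2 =-75.50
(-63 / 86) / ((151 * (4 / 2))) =-63 / 25972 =-0.00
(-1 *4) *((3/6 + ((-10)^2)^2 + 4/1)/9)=-40018/9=-4446.44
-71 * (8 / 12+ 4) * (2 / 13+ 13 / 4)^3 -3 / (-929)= -853435177131 / 65312416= -13066.97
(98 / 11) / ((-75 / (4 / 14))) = -28 / 825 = -0.03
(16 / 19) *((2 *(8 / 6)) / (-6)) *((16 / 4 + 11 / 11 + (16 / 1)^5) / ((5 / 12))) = -89478912 / 95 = -941883.28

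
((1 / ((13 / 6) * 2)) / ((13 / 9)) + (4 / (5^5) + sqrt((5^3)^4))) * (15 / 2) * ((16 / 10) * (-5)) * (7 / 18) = -38509511488 / 105625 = -364587.09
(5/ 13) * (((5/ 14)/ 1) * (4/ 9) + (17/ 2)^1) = 5455/ 1638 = 3.33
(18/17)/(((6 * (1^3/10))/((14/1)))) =24.71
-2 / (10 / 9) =-9 / 5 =-1.80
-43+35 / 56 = -339 / 8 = -42.38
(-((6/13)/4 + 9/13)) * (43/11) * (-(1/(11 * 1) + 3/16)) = 0.88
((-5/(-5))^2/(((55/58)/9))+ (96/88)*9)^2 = 1127844/3025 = 372.84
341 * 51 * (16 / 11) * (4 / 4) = 25296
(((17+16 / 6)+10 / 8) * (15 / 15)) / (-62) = -251 / 744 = -0.34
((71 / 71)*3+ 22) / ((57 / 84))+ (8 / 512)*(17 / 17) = 44819 / 1216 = 36.86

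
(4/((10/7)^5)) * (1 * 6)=4.03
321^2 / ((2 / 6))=309123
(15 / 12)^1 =5 / 4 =1.25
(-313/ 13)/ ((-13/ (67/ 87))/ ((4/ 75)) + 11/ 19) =1593796/ 20913451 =0.08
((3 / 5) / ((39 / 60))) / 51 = 4 / 221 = 0.02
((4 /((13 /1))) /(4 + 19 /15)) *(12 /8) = 90 /1027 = 0.09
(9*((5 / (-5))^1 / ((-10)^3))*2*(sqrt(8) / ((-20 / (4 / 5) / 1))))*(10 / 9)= -sqrt(2) / 625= -0.00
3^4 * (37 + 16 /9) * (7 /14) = 3141 /2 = 1570.50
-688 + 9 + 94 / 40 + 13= -13273 / 20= -663.65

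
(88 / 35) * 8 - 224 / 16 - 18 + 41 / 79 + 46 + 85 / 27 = 2820572 / 74655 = 37.78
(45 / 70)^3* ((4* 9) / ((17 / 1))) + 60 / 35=26553 / 11662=2.28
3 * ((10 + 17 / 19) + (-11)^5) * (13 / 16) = -59665359 / 152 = -392535.26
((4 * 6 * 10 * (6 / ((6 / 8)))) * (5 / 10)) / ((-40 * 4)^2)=3 / 80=0.04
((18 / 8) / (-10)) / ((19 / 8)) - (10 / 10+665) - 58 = -68789 / 95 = -724.09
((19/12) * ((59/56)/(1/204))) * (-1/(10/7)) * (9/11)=-171513/880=-194.90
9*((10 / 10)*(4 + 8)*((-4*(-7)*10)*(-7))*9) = -1905120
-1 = -1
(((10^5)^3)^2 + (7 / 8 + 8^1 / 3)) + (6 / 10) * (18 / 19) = 2280000000000000000000000000009371 / 2280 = 1000000000000000000000000000000.00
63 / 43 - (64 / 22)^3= -1325171 / 57233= -23.15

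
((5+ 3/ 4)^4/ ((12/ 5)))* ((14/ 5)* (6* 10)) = 9794435/ 128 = 76519.02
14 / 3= 4.67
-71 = -71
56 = 56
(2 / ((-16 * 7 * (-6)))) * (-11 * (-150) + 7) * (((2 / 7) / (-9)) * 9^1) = -1657 / 1176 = -1.41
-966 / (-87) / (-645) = -322 / 18705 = -0.02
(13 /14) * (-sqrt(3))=-13 * sqrt(3) /14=-1.61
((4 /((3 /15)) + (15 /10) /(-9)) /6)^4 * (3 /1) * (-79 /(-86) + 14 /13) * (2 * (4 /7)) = 63913025393 /78242112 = 816.86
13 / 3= 4.33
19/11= 1.73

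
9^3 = 729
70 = 70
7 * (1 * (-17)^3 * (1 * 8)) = -275128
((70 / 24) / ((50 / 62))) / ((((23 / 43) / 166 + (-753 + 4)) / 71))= -54987583 / 160390170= -0.34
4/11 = 0.36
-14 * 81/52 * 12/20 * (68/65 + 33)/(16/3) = -11292939/135200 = -83.53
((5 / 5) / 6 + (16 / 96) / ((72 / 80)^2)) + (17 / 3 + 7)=6337 / 486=13.04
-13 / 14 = -0.93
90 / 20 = 9 / 2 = 4.50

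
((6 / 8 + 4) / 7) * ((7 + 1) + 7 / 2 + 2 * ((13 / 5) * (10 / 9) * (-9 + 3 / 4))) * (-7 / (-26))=-4123 / 624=-6.61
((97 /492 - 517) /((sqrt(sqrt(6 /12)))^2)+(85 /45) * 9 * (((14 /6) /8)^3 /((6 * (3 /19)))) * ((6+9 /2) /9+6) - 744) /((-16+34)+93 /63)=-7742154847 /203544576 - 1779869 * sqrt(2) /67076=-75.56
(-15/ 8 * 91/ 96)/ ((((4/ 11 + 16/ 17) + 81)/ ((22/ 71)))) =-935935/ 139873408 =-0.01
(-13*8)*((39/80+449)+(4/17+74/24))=-24016837/510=-47091.84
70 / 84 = 5 / 6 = 0.83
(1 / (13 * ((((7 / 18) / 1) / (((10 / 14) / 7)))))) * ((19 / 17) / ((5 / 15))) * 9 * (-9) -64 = -5266922 / 75803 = -69.48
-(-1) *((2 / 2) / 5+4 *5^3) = 2501 / 5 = 500.20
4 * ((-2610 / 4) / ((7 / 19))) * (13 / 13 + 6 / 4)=-17710.71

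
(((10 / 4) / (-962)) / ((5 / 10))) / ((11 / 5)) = -25 / 10582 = -0.00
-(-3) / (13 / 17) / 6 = 17 / 26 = 0.65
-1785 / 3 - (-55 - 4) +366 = -170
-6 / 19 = -0.32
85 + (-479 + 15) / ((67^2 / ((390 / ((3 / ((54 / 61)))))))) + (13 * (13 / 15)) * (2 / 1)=392826977 / 4107435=95.64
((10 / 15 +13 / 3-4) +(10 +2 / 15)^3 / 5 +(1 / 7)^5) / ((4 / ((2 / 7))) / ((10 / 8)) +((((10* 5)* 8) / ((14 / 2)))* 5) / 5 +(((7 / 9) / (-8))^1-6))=474452736448 / 141231922125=3.36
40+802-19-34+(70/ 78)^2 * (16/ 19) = 22820911/ 28899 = 789.68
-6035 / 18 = -335.28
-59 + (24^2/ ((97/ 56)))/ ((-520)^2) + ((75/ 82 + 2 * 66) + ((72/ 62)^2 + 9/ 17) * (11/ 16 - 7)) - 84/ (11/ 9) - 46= -2544487486079007/ 48313364356400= -52.67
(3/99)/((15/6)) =2/165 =0.01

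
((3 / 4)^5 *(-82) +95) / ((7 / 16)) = 38677 / 224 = 172.67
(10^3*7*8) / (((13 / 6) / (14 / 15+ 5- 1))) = 1657600 / 13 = 127507.69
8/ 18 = 4/ 9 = 0.44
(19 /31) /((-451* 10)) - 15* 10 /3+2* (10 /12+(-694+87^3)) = 1315569.67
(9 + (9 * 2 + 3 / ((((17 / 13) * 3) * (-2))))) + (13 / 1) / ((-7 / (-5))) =8545 / 238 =35.90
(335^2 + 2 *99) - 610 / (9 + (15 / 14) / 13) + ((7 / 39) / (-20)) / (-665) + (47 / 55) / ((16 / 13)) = 3541163277657 / 31517200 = 112356.53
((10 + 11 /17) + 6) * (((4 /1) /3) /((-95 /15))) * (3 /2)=-5.26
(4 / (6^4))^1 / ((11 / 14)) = 7 / 1782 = 0.00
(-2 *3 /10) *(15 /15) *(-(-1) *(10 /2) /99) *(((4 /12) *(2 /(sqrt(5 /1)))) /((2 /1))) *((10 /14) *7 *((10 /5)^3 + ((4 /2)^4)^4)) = -21848 *sqrt(5) /33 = -1480.41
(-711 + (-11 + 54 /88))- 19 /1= -32577 /44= -740.39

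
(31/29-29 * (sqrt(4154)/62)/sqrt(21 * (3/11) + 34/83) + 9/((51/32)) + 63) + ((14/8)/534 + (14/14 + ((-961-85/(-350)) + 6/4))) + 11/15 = -6544305331/7371336-29 * sqrt(21249949006)/347386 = -899.97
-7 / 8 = -0.88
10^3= 1000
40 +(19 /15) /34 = 20419 /510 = 40.04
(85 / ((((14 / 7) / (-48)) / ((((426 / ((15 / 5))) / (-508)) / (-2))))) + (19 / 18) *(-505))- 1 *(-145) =-1538875 / 2286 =-673.17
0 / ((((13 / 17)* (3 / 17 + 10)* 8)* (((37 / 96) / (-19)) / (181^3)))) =0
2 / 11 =0.18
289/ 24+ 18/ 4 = 397/ 24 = 16.54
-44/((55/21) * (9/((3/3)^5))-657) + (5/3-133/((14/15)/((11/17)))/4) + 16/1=-534213/100504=-5.32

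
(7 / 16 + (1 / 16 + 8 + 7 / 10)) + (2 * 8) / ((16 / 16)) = 126 / 5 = 25.20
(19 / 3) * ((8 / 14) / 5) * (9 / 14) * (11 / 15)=418 / 1225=0.34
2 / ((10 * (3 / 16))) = 16 / 15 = 1.07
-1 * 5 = -5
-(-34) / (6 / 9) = 51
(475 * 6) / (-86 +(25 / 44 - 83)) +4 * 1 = -95756 / 7411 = -12.92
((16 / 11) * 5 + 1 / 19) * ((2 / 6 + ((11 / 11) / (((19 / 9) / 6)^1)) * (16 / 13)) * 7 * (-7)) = -212978941 / 154869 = -1375.22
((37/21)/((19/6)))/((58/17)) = 0.16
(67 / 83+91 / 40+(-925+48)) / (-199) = 2901407 / 660680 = 4.39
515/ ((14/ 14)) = 515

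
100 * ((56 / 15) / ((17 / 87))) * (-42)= -1364160 / 17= -80244.71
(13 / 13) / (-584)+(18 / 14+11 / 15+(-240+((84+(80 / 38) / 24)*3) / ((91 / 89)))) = 132319561 / 15146040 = 8.74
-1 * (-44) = 44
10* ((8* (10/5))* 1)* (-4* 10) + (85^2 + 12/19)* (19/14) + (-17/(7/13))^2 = 431491/98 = 4402.97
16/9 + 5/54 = 101/54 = 1.87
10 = 10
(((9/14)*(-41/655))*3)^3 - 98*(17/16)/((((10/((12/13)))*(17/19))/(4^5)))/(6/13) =-18377976225128843/771095213000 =-23833.60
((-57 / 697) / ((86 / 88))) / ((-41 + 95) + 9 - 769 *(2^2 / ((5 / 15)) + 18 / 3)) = 836 / 137656803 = 0.00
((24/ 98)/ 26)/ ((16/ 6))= 9/ 2548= 0.00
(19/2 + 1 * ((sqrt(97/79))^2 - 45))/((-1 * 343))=5415/54194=0.10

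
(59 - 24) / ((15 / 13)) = 91 / 3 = 30.33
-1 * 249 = -249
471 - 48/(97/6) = 45399/97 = 468.03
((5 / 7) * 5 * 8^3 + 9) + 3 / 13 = 167240 / 91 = 1837.80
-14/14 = -1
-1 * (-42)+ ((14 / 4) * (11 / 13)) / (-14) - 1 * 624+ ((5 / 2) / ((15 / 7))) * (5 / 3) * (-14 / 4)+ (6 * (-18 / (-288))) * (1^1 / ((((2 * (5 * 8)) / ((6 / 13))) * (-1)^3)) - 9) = -22179241 / 37440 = -592.39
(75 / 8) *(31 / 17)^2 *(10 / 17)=360375 / 19652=18.34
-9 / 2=-4.50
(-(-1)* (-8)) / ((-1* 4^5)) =1 / 128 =0.01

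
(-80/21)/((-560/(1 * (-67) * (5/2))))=-1.14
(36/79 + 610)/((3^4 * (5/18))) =96452/3555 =27.13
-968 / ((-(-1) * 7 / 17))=-16456 / 7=-2350.86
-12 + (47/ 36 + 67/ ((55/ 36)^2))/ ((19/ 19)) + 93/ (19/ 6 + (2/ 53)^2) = 55083462193/ 1162943100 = 47.37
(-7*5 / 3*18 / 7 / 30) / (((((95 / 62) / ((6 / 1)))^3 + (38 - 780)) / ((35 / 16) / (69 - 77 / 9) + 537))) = 3759856599591 / 5194716906376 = 0.72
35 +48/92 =817/23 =35.52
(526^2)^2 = 76549608976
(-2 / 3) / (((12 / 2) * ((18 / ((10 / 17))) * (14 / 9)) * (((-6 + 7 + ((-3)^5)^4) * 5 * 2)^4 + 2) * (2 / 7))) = -5 / 904590037053532605718151384234920413793921224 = -0.00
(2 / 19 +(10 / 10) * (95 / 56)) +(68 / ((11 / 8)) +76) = 1489407 / 11704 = 127.26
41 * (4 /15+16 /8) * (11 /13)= 15334 /195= 78.64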